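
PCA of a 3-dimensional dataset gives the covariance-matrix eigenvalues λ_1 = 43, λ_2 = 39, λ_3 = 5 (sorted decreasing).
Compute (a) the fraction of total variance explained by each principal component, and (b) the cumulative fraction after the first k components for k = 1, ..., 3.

Step 1 — total variance = trace(Sigma) = Σ λ_i = 43 + 39 + 5 = 87.

Step 2 — fraction explained by component i = λ_i / Σ λ:
  PC1: 43/87 = 0.4943
  PC2: 39/87 = 0.4483
  PC3: 5/87 = 0.0575

Step 3 — cumulative fraction after k components = (λ_1 + ... + λ_k) / Σ λ:
  k = 1: 43/87 = 0.4943
  k = 2: (43 + 39)/87 = 82/87 = 0.9425
  k = 3: (43 + 39 + 5)/87 = 87/87 = 1

Summary (fraction, with percent):

explained: PC1 0.4943 (49.43%), PC2 0.4483 (44.83%), PC3 0.0575 (5.75%);  cumulative: 0.4943, 0.9425, 1


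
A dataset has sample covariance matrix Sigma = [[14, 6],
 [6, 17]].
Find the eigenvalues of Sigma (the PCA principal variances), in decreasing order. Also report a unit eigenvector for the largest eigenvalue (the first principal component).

Step 1 — characteristic polynomial of 2×2 Sigma:
  det(Sigma - λI) = λ² - trace · λ + det = 0.
  trace = 14 + 17 = 31, det = 14·17 - (6)² = 202.
Step 2 — discriminant:
  Δ = trace² - 4·det = 961 - 808 = 153.
Step 3 — eigenvalues:
  λ = (trace ± √Δ)/2 = (31 ± 12.3693)/2,
  λ_1 = 21.6847,  λ_2 = 9.3153.

Step 4 — unit eigenvector for λ_1: solve (Sigma - λ_1 I)v = 0. First row:
  (14 - 21.6847)·v_x + (6)·v_y = 0, i.e. (-7.6847)·v_x + (6)·v_y = 0,
  so v ∝ (b, λ_1 - a) = (6, 7.6847) = u.
  ||u|| = √((6)² + (7.6847)²) = √(95.054) ≈ 9.7496,
  v_1 = u/||u|| ≈ (0.6154, 0.7882) (||v_1|| = 1).

λ_1 = 21.6847,  λ_2 = 9.3153;  v_1 ≈ (0.6154, 0.7882)


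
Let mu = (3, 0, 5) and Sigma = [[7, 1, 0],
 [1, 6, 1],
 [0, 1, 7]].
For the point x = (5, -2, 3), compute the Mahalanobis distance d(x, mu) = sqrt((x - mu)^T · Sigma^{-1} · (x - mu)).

Step 1 — centre the observation: (x - mu) = (2, -2, -2).

Step 2 — invert Sigma (cofactor / det for 3×3, or solve directly):
  Sigma^{-1} = [[0.1464, -0.025, 0.0036],
 [-0.025, 0.175, -0.025],
 [0.0036, -0.025, 0.1464]].

Step 3 — form the quadratic (x - mu)^T · Sigma^{-1} · (x - mu):
  Sigma^{-1} · (x - mu) = (0.3357, -0.35, -0.2357).
  (x - mu)^T · [Sigma^{-1} · (x - mu)] = (2)·(0.3357) + (-2)·(-0.35) + (-2)·(-0.2357) = 1.8429.

Step 4 — take square root: d = √(1.8429) ≈ 1.3575.

d(x, mu) = √(1.8429) ≈ 1.3575


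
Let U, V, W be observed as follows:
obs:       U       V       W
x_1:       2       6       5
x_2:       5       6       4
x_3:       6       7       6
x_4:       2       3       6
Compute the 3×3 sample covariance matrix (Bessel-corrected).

Step 1 — column means:
  mean(U) = (2 + 5 + 6 + 2) / 4 = 15/4 = 3.75
  mean(V) = (6 + 6 + 7 + 3) / 4 = 22/4 = 5.5
  mean(W) = (5 + 4 + 6 + 6) / 4 = 21/4 = 5.25

Step 2 — sample covariance S[i,j] = (1/(n-1)) · Σ_k (x_{k,i} - mean_i) · (x_{k,j} - mean_j), with n-1 = 3.
  S[U,U] = ((-1.75)·(-1.75) + (1.25)·(1.25) + (2.25)·(2.25) + (-1.75)·(-1.75)) / 3 = 12.75/3 = 4.25
  S[U,V] = ((-1.75)·(0.5) + (1.25)·(0.5) + (2.25)·(1.5) + (-1.75)·(-2.5)) / 3 = 7.5/3 = 2.5
  S[U,W] = ((-1.75)·(-0.25) + (1.25)·(-1.25) + (2.25)·(0.75) + (-1.75)·(0.75)) / 3 = -0.75/3 = -0.25
  S[V,V] = ((0.5)·(0.5) + (0.5)·(0.5) + (1.5)·(1.5) + (-2.5)·(-2.5)) / 3 = 9/3 = 3
  S[V,W] = ((0.5)·(-0.25) + (0.5)·(-1.25) + (1.5)·(0.75) + (-2.5)·(0.75)) / 3 = -1.5/3 = -0.5
  S[W,W] = ((-0.25)·(-0.25) + (-1.25)·(-1.25) + (0.75)·(0.75) + (0.75)·(0.75)) / 3 = 2.75/3 = 0.9167

S is symmetric (S[j,i] = S[i,j]). Assembling:

S = [[4.25, 2.5, -0.25],
 [2.5, 3, -0.5],
 [-0.25, -0.5, 0.9167]]


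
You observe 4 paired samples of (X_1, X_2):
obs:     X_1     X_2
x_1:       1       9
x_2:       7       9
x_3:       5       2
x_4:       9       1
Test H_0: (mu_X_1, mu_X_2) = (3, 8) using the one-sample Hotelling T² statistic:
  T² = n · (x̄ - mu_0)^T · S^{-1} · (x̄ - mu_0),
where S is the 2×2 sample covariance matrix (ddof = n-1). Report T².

Step 1 — sample mean vector:
  mean(X_1) = (1 + 7 + 5 + 9) / 4 = 22/4 = 5.5
  mean(X_2) = (9 + 9 + 2 + 1) / 4 = 21/4 = 5.25
  x̄ = (5.5, 5.25),  deviation x̄ - mu_0 = (5.5, 5.25) - (3, 8) = (2.5, -2.75).

Step 2 — sample covariance matrix, S[i,j] = (1/(n-1)) · Σ_k (x_{k,i} - mean_i) · (x_{k,j} - mean_j), divisor n-1 = 3:
  S[X_1,X_1] = ((-4.5)·(-4.5) + (1.5)·(1.5) + (-0.5)·(-0.5) + (3.5)·(3.5)) / 3 = 35/3 = 11.6667
  S[X_1,X_2] = ((-4.5)·(3.75) + (1.5)·(3.75) + (-0.5)·(-3.25) + (3.5)·(-4.25)) / 3 = -24.5/3 = -8.1667
  S[X_2,X_2] = ((3.75)·(3.75) + (3.75)·(3.75) + (-3.25)·(-3.25) + (-4.25)·(-4.25)) / 3 = 56.75/3 = 18.9167
  S = [[11.6667, -8.1667],
 [-8.1667, 18.9167]].

Step 3 — invert S. det(S) = 11.6667·18.9167 - (-8.1667)² = 154.
  S^{-1} = (1/det) · [[d, -b], [-b, a]] = [[0.1228, 0.053],
 [0.053, 0.0758]].

Step 4 — quadratic form (x̄ - mu_0)^T · S^{-1} · (x̄ - mu_0):
  S^{-1} · (x̄ - mu_0) = (0.1613, -0.0758),
  (x̄ - mu_0)^T · [...] = (2.5)·(0.1613) + (-2.75)·(-0.0758) = 0.6115.

Step 5 — scale by n: T² = 4 · 0.6115 = 2.4459.

T² ≈ 2.4459


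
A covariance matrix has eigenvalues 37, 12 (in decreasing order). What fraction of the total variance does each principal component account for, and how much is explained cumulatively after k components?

Step 1 — total variance = trace(Sigma) = Σ λ_i = 37 + 12 = 49.

Step 2 — fraction explained by component i = λ_i / Σ λ:
  PC1: 37/49 = 0.7551
  PC2: 12/49 = 0.2449

Step 3 — cumulative fraction after k components = (λ_1 + ... + λ_k) / Σ λ:
  k = 1: 37/49 = 0.7551
  k = 2: (37 + 12)/49 = 49/49 = 1

Summary (fraction, with percent):

explained: PC1 0.7551 (75.51%), PC2 0.2449 (24.49%);  cumulative: 0.7551, 1


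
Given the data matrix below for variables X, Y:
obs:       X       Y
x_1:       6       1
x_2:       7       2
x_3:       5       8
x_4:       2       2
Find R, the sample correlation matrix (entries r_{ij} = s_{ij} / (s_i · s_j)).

Step 1 — column means:
  mean(X) = (6 + 7 + 5 + 2) / 4 = 20/4 = 5
  mean(Y) = (1 + 2 + 8 + 2) / 4 = 13/4 = 3.25

Step 2 — sample variances and covariances s[i,j] = (1/(n-1)) · Σ_k (x_{k,i} - mean_i) · (x_{k,j} - mean_j), with n-1 = 3:
  s[X,X] = ((1)·(1) + (2)·(2) + (0)·(0) + (-3)·(-3)) / 3 = 14/3 = 4.6667
  s[X,Y] = ((1)·(-2.25) + (2)·(-1.25) + (0)·(4.75) + (-3)·(-1.25)) / 3 = -1/3 = -0.3333
  s[Y,Y] = ((-2.25)·(-2.25) + (-1.25)·(-1.25) + (4.75)·(4.75) + (-1.25)·(-1.25)) / 3 = 30.75/3 = 10.25
  Sample standard deviations s_i = √(s[i,i]):
  s(X) = √(4.6667) = 2.1602
  s(Y) = √(10.25) = 3.2016

Step 3 — r_{ij} = s_{ij} / (s_i · s_j):
  r[X,X] = 1 (diagonal).
  r[X,Y] = -0.3333 / (2.1602 · 3.2016) = -0.3333 / 6.9162 = -0.0482
  r[Y,Y] = 1 (diagonal).

R is symmetric with unit diagonal. Assembling:

R = [[1, -0.0482],
 [-0.0482, 1]]


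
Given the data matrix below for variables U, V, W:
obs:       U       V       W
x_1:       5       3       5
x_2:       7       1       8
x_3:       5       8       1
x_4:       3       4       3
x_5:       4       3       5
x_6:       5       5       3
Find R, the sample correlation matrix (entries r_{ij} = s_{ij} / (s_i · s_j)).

Step 1 — column means:
  mean(U) = (5 + 7 + 5 + 3 + 4 + 5) / 6 = 29/6 = 4.8333
  mean(V) = (3 + 1 + 8 + 4 + 3 + 5) / 6 = 24/6 = 4
  mean(W) = (5 + 8 + 1 + 3 + 5 + 3) / 6 = 25/6 = 4.1667

Step 2 — sample variances and covariances s[i,j] = (1/(n-1)) · Σ_k (x_{k,i} - mean_i) · (x_{k,j} - mean_j), with n-1 = 5:
  s[U,U] = ((0.1667)·(0.1667) + (2.1667)·(2.1667) + (0.1667)·(0.1667) + (-1.8333)·(-1.8333) + (-0.8333)·(-0.8333) + (0.1667)·(0.1667)) / 5 = 8.8333/5 = 1.7667
  s[U,V] = ((0.1667)·(-1) + (2.1667)·(-3) + (0.1667)·(4) + (-1.8333)·(0) + (-0.8333)·(-1) + (0.1667)·(1)) / 5 = -5/5 = -1
  s[U,W] = ((0.1667)·(0.8333) + (2.1667)·(3.8333) + (0.1667)·(-3.1667) + (-1.8333)·(-1.1667) + (-0.8333)·(0.8333) + (0.1667)·(-1.1667)) / 5 = 9.1667/5 = 1.8333
  s[V,V] = ((-1)·(-1) + (-3)·(-3) + (4)·(4) + (0)·(0) + (-1)·(-1) + (1)·(1)) / 5 = 28/5 = 5.6
  s[V,W] = ((-1)·(0.8333) + (-3)·(3.8333) + (4)·(-3.1667) + (0)·(-1.1667) + (-1)·(0.8333) + (1)·(-1.1667)) / 5 = -27/5 = -5.4
  s[W,W] = ((0.8333)·(0.8333) + (3.8333)·(3.8333) + (-3.1667)·(-3.1667) + (-1.1667)·(-1.1667) + (0.8333)·(0.8333) + (-1.1667)·(-1.1667)) / 5 = 28.8333/5 = 5.7667
  Sample standard deviations s_i = √(s[i,i]):
  s(U) = √(1.7667) = 1.3292
  s(V) = √(5.6) = 2.3664
  s(W) = √(5.7667) = 2.4014

Step 3 — r_{ij} = s_{ij} / (s_i · s_j):
  r[U,U] = 1 (diagonal).
  r[U,V] = -1 / (1.3292 · 2.3664) = -1 / 3.1454 = -0.3179
  r[U,W] = 1.8333 / (1.3292 · 2.4014) = 1.8333 / 3.1918 = 0.5744
  r[V,V] = 1 (diagonal).
  r[V,W] = -5.4 / (2.3664 · 2.4014) = -5.4 / 5.6827 = -0.9502
  r[W,W] = 1 (diagonal).

R is symmetric with unit diagonal. Assembling:

R = [[1, -0.3179, 0.5744],
 [-0.3179, 1, -0.9502],
 [0.5744, -0.9502, 1]]


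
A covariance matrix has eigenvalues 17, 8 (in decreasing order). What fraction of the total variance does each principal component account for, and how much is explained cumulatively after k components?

Step 1 — total variance = trace(Sigma) = Σ λ_i = 17 + 8 = 25.

Step 2 — fraction explained by component i = λ_i / Σ λ:
  PC1: 17/25 = 0.68
  PC2: 8/25 = 0.32

Step 3 — cumulative fraction after k components = (λ_1 + ... + λ_k) / Σ λ:
  k = 1: 17/25 = 0.68
  k = 2: (17 + 8)/25 = 25/25 = 1

Summary (fraction, with percent):

explained: PC1 0.68 (68%), PC2 0.32 (32%);  cumulative: 0.68, 1


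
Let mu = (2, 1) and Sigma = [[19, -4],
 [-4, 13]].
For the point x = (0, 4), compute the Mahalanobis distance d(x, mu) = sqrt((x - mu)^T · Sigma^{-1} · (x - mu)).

Step 1 — centre the observation: (x - mu) = (-2, 3).

Step 2 — invert Sigma. det(Sigma) = 19·13 - (-4)² = 231.
  Sigma^{-1} = (1/det) · [[d, -b], [-b, a]] = [[0.0563, 0.0173],
 [0.0173, 0.0823]].

Step 3 — form the quadratic (x - mu)^T · Sigma^{-1} · (x - mu):
  Sigma^{-1} · (x - mu) = (-0.0606, 0.2121).
  (x - mu)^T · [Sigma^{-1} · (x - mu)] = (-2)·(-0.0606) + (3)·(0.2121) = 0.7576.

Step 4 — take square root: d = √(0.7576) ≈ 0.8704.

d(x, mu) = √(0.7576) ≈ 0.8704


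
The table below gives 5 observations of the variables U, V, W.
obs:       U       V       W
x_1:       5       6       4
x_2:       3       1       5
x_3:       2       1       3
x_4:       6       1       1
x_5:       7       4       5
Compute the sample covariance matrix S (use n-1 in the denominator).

Step 1 — column means:
  mean(U) = (5 + 3 + 2 + 6 + 7) / 5 = 23/5 = 4.6
  mean(V) = (6 + 1 + 1 + 1 + 4) / 5 = 13/5 = 2.6
  mean(W) = (4 + 5 + 3 + 1 + 5) / 5 = 18/5 = 3.6

Step 2 — sample covariance S[i,j] = (1/(n-1)) · Σ_k (x_{k,i} - mean_i) · (x_{k,j} - mean_j), with n-1 = 4.
  S[U,U] = ((0.4)·(0.4) + (-1.6)·(-1.6) + (-2.6)·(-2.6) + (1.4)·(1.4) + (2.4)·(2.4)) / 4 = 17.2/4 = 4.3
  S[U,V] = ((0.4)·(3.4) + (-1.6)·(-1.6) + (-2.6)·(-1.6) + (1.4)·(-1.6) + (2.4)·(1.4)) / 4 = 9.2/4 = 2.3
  S[U,W] = ((0.4)·(0.4) + (-1.6)·(1.4) + (-2.6)·(-0.6) + (1.4)·(-2.6) + (2.4)·(1.4)) / 4 = -0.8/4 = -0.2
  S[V,V] = ((3.4)·(3.4) + (-1.6)·(-1.6) + (-1.6)·(-1.6) + (-1.6)·(-1.6) + (1.4)·(1.4)) / 4 = 21.2/4 = 5.3
  S[V,W] = ((3.4)·(0.4) + (-1.6)·(1.4) + (-1.6)·(-0.6) + (-1.6)·(-2.6) + (1.4)·(1.4)) / 4 = 6.2/4 = 1.55
  S[W,W] = ((0.4)·(0.4) + (1.4)·(1.4) + (-0.6)·(-0.6) + (-2.6)·(-2.6) + (1.4)·(1.4)) / 4 = 11.2/4 = 2.8

S is symmetric (S[j,i] = S[i,j]). Assembling:

S = [[4.3, 2.3, -0.2],
 [2.3, 5.3, 1.55],
 [-0.2, 1.55, 2.8]]


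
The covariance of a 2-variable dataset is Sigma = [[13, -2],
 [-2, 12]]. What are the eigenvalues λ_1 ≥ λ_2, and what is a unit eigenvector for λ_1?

Step 1 — characteristic polynomial of 2×2 Sigma:
  det(Sigma - λI) = λ² - trace · λ + det = 0.
  trace = 13 + 12 = 25, det = 13·12 - (-2)² = 152.
Step 2 — discriminant:
  Δ = trace² - 4·det = 625 - 608 = 17.
Step 3 — eigenvalues:
  λ = (trace ± √Δ)/2 = (25 ± 4.1231)/2,
  λ_1 = 14.5616,  λ_2 = 10.4384.

Step 4 — unit eigenvector for λ_1: solve (Sigma - λ_1 I)v = 0. First row:
  (13 - 14.5616)·v_x + (-2)·v_y = 0, i.e. (-1.5616)·v_x + (-2)·v_y = 0,
  so v ∝ (b, λ_1 - a) = (-2, 1.5616); multiply by -1 so the first entry is positive: u = (2, -1.5616).
  ||u|| = √((2)² + (-1.5616)²) = √(6.4384) ≈ 2.5374,
  v_1 = u/||u|| ≈ (0.7882, -0.6154) (||v_1|| = 1).

λ_1 = 14.5616,  λ_2 = 10.4384;  v_1 ≈ (0.7882, -0.6154)


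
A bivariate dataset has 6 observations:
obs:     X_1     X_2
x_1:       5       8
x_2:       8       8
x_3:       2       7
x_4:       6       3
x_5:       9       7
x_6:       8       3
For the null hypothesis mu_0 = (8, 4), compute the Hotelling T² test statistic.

Step 1 — sample mean vector:
  mean(X_1) = (5 + 8 + 2 + 6 + 9 + 8) / 6 = 38/6 = 6.3333
  mean(X_2) = (8 + 8 + 7 + 3 + 7 + 3) / 6 = 36/6 = 6
  x̄ = (6.3333, 6),  deviation x̄ - mu_0 = (6.3333, 6) - (8, 4) = (-1.6667, 2).

Step 2 — sample covariance matrix, S[i,j] = (1/(n-1)) · Σ_k (x_{k,i} - mean_i) · (x_{k,j} - mean_j), divisor n-1 = 5:
  S[X_1,X_1] = ((-1.3333)·(-1.3333) + (1.6667)·(1.6667) + (-4.3333)·(-4.3333) + (-0.3333)·(-0.3333) + (2.6667)·(2.6667) + (1.6667)·(1.6667)) / 5 = 33.3333/5 = 6.6667
  S[X_1,X_2] = ((-1.3333)·(2) + (1.6667)·(2) + (-4.3333)·(1) + (-0.3333)·(-3) + (2.6667)·(1) + (1.6667)·(-3)) / 5 = -5/5 = -1
  S[X_2,X_2] = ((2)·(2) + (2)·(2) + (1)·(1) + (-3)·(-3) + (1)·(1) + (-3)·(-3)) / 5 = 28/5 = 5.6
  S = [[6.6667, -1],
 [-1, 5.6]].

Step 3 — invert S. det(S) = 6.6667·5.6 - (-1)² = 36.3333.
  S^{-1} = (1/det) · [[d, -b], [-b, a]] = [[0.1541, 0.0275],
 [0.0275, 0.1835]].

Step 4 — quadratic form (x̄ - mu_0)^T · S^{-1} · (x̄ - mu_0):
  S^{-1} · (x̄ - mu_0) = (-0.2018, 0.3211),
  (x̄ - mu_0)^T · [...] = (-1.6667)·(-0.2018) + (2)·(0.3211) = 0.9786.

Step 5 — scale by n: T² = 6 · 0.9786 = 5.8716.

T² ≈ 5.8716


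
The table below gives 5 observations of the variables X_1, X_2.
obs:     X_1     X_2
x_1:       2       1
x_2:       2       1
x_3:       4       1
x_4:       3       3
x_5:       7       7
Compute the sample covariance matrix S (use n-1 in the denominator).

Step 1 — column means:
  mean(X_1) = (2 + 2 + 4 + 3 + 7) / 5 = 18/5 = 3.6
  mean(X_2) = (1 + 1 + 1 + 3 + 7) / 5 = 13/5 = 2.6

Step 2 — sample covariance S[i,j] = (1/(n-1)) · Σ_k (x_{k,i} - mean_i) · (x_{k,j} - mean_j), with n-1 = 4.
  S[X_1,X_1] = ((-1.6)·(-1.6) + (-1.6)·(-1.6) + (0.4)·(0.4) + (-0.6)·(-0.6) + (3.4)·(3.4)) / 4 = 17.2/4 = 4.3
  S[X_1,X_2] = ((-1.6)·(-1.6) + (-1.6)·(-1.6) + (0.4)·(-1.6) + (-0.6)·(0.4) + (3.4)·(4.4)) / 4 = 19.2/4 = 4.8
  S[X_2,X_2] = ((-1.6)·(-1.6) + (-1.6)·(-1.6) + (-1.6)·(-1.6) + (0.4)·(0.4) + (4.4)·(4.4)) / 4 = 27.2/4 = 6.8

S is symmetric (S[j,i] = S[i,j]). Assembling:

S = [[4.3, 4.8],
 [4.8, 6.8]]


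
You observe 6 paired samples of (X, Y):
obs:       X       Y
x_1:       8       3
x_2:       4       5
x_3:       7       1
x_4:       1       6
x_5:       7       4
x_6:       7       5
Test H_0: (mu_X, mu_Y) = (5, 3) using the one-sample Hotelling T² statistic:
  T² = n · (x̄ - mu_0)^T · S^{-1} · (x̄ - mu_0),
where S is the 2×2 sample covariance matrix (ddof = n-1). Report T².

Step 1 — sample mean vector:
  mean(X) = (8 + 4 + 7 + 1 + 7 + 7) / 6 = 34/6 = 5.6667
  mean(Y) = (3 + 5 + 1 + 6 + 4 + 5) / 6 = 24/6 = 4
  x̄ = (5.6667, 4),  deviation x̄ - mu_0 = (5.6667, 4) - (5, 3) = (0.6667, 1).

Step 2 — sample covariance matrix, S[i,j] = (1/(n-1)) · Σ_k (x_{k,i} - mean_i) · (x_{k,j} - mean_j), divisor n-1 = 5:
  S[X,X] = ((2.3333)·(2.3333) + (-1.6667)·(-1.6667) + (1.3333)·(1.3333) + (-4.6667)·(-4.6667) + (1.3333)·(1.3333) + (1.3333)·(1.3333)) / 5 = 35.3333/5 = 7.0667
  S[X,Y] = ((2.3333)·(-1) + (-1.6667)·(1) + (1.3333)·(-3) + (-4.6667)·(2) + (1.3333)·(0) + (1.3333)·(1)) / 5 = -16/5 = -3.2
  S[Y,Y] = ((-1)·(-1) + (1)·(1) + (-3)·(-3) + (2)·(2) + (0)·(0) + (1)·(1)) / 5 = 16/5 = 3.2
  S = [[7.0667, -3.2],
 [-3.2, 3.2]].

Step 3 — invert S. det(S) = 7.0667·3.2 - (-3.2)² = 12.3733.
  S^{-1} = (1/det) · [[d, -b], [-b, a]] = [[0.2586, 0.2586],
 [0.2586, 0.5711]].

Step 4 — quadratic form (x̄ - mu_0)^T · S^{-1} · (x̄ - mu_0):
  S^{-1} · (x̄ - mu_0) = (0.431, 0.7435),
  (x̄ - mu_0)^T · [...] = (0.6667)·(0.431) + (1)·(0.7435) = 1.0309.

Step 5 — scale by n: T² = 6 · 1.0309 = 6.1853.

T² ≈ 6.1853


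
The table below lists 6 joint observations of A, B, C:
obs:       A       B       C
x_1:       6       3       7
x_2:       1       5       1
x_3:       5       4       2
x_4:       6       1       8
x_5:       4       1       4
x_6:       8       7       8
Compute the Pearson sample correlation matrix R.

Step 1 — column means:
  mean(A) = (6 + 1 + 5 + 6 + 4 + 8) / 6 = 30/6 = 5
  mean(B) = (3 + 5 + 4 + 1 + 1 + 7) / 6 = 21/6 = 3.5
  mean(C) = (7 + 1 + 2 + 8 + 4 + 8) / 6 = 30/6 = 5

Step 2 — sample variances and covariances s[i,j] = (1/(n-1)) · Σ_k (x_{k,i} - mean_i) · (x_{k,j} - mean_j), with n-1 = 5:
  s[A,A] = ((1)·(1) + (-4)·(-4) + (0)·(0) + (1)·(1) + (-1)·(-1) + (3)·(3)) / 5 = 28/5 = 5.6
  s[A,B] = ((1)·(-0.5) + (-4)·(1.5) + (0)·(0.5) + (1)·(-2.5) + (-1)·(-2.5) + (3)·(3.5)) / 5 = 4/5 = 0.8
  s[A,C] = ((1)·(2) + (-4)·(-4) + (0)·(-3) + (1)·(3) + (-1)·(-1) + (3)·(3)) / 5 = 31/5 = 6.2
  s[B,B] = ((-0.5)·(-0.5) + (1.5)·(1.5) + (0.5)·(0.5) + (-2.5)·(-2.5) + (-2.5)·(-2.5) + (3.5)·(3.5)) / 5 = 27.5/5 = 5.5
  s[B,C] = ((-0.5)·(2) + (1.5)·(-4) + (0.5)·(-3) + (-2.5)·(3) + (-2.5)·(-1) + (3.5)·(3)) / 5 = -3/5 = -0.6
  s[C,C] = ((2)·(2) + (-4)·(-4) + (-3)·(-3) + (3)·(3) + (-1)·(-1) + (3)·(3)) / 5 = 48/5 = 9.6
  Sample standard deviations s_i = √(s[i,i]):
  s(A) = √(5.6) = 2.3664
  s(B) = √(5.5) = 2.3452
  s(C) = √(9.6) = 3.0984

Step 3 — r_{ij} = s_{ij} / (s_i · s_j):
  r[A,A] = 1 (diagonal).
  r[A,B] = 0.8 / (2.3664 · 2.3452) = 0.8 / 5.5498 = 0.1441
  r[A,C] = 6.2 / (2.3664 · 3.0984) = 6.2 / 7.3321 = 0.8456
  r[B,B] = 1 (diagonal).
  r[B,C] = -0.6 / (2.3452 · 3.0984) = -0.6 / 7.2664 = -0.0826
  r[C,C] = 1 (diagonal).

R is symmetric with unit diagonal. Assembling:

R = [[1, 0.1441, 0.8456],
 [0.1441, 1, -0.0826],
 [0.8456, -0.0826, 1]]


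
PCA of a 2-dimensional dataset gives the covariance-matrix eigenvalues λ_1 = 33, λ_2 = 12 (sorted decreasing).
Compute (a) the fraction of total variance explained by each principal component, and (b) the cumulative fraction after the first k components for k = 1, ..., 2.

Step 1 — total variance = trace(Sigma) = Σ λ_i = 33 + 12 = 45.

Step 2 — fraction explained by component i = λ_i / Σ λ:
  PC1: 33/45 = 0.7333
  PC2: 12/45 = 0.2667

Step 3 — cumulative fraction after k components = (λ_1 + ... + λ_k) / Σ λ:
  k = 1: 33/45 = 0.7333
  k = 2: (33 + 12)/45 = 45/45 = 1

Summary (fraction, with percent):

explained: PC1 0.7333 (73.33%), PC2 0.2667 (26.67%);  cumulative: 0.7333, 1


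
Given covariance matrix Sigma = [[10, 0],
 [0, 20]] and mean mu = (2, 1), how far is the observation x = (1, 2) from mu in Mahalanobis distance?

Step 1 — centre the observation: (x - mu) = (-1, 1).

Step 2 — invert Sigma. det(Sigma) = 10·20 - (0)² = 200.
  Sigma^{-1} = (1/det) · [[d, -b], [-b, a]] = [[0.1, 0],
 [0, 0.05]].

Step 3 — form the quadratic (x - mu)^T · Sigma^{-1} · (x - mu):
  Sigma^{-1} · (x - mu) = (-0.1, 0.05).
  (x - mu)^T · [Sigma^{-1} · (x - mu)] = (-1)·(-0.1) + (1)·(0.05) = 0.15.

Step 4 — take square root: d = √(0.15) ≈ 0.3873.

d(x, mu) = √(0.15) ≈ 0.3873


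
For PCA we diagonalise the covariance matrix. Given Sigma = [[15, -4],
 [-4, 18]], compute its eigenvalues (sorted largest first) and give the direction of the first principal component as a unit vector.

Step 1 — characteristic polynomial of 2×2 Sigma:
  det(Sigma - λI) = λ² - trace · λ + det = 0.
  trace = 15 + 18 = 33, det = 15·18 - (-4)² = 254.
Step 2 — discriminant:
  Δ = trace² - 4·det = 1089 - 1016 = 73.
Step 3 — eigenvalues:
  λ = (trace ± √Δ)/2 = (33 ± 8.544)/2,
  λ_1 = 20.772,  λ_2 = 12.228.

Step 4 — unit eigenvector for λ_1: solve (Sigma - λ_1 I)v = 0. First row:
  (15 - 20.772)·v_x + (-4)·v_y = 0, i.e. (-5.772)·v_x + (-4)·v_y = 0,
  so v ∝ (b, λ_1 - a) = (-4, 5.772); multiply by -1 so the first entry is positive: u = (4, -5.772).
  ||u|| = √((4)² + (-5.772)²) = √(49.316) ≈ 7.0225,
  v_1 = u/||u|| ≈ (0.5696, -0.8219) (||v_1|| = 1).

λ_1 = 20.772,  λ_2 = 12.228;  v_1 ≈ (0.5696, -0.8219)


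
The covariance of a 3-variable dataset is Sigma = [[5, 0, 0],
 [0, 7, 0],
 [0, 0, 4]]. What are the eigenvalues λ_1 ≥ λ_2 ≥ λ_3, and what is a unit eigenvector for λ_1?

Step 1 — characteristic polynomial p(λ) = det(λI - Sigma) = λ³ - tr·λ² + c_1·λ - det, where tr = trace, c_1 = sum of the principal 2×2 minors, det = det(Sigma):
  tr = 5 + 7 + 4 = 16,
  c_1 = (5·7 - (0)²) + (5·4 - (0)²) + (7·4 - (0)²) = 35 + 20 + 28 = 83,
  det = 5·(7·4 - (0)²) - (0)·((0)·4 - (0)·(0)) + (0)·((0)·(0) - 7·(0)) = 5·(28) - (0)·(0) + (0)·(0) = 140.
  So p(λ) = λ³ - 16λ² + 83λ - 140.
Step 2 — look for an integer root (rational root theorem: any rational root is an integer divisor of 140). Testing λ = 4:
  p(4) = 64 - 256 + 332 - 140 = 0  ✓
  Dividing out (λ - 4): p(λ) = (λ - 4)(λ² - 12λ + 35).
Step 3 — remaining eigenvalues from the quadratic λ² - 12λ + 35 = 0:
  Δ = 12² - 4·35 = 144 - 140 = 4,  λ = (12 ± √4)/2 = (12 ± 2)/2 = 7 or 5.
  Sorted: λ_1 = 7,  λ_2 = 5,  λ_3 = 4  (check: sum = 16 = tr ✓).

Step 4 — unit eigenvector for λ_1 = 7: v spans the null space of (Sigma - λ_1 I), whose rows are
  r_1 = (-2, 0, 0),  r_2 = (0, 0, 0),  r_3 = (0, 0, -3).
  v is orthogonal to every row, so take v ∝ r_1 × r_3 = ((0)·(-3) - (0)·(0), (0)·(0) - (-2)·(-3), (-2)·(0) - (0)·(0)) = (0, -6, 0).
  Rescale (divide by 6; multiply by -1 so the first nonzero entry is positive): u = (0, 1, 0).
  ||u|| = √((0)² + (1)² + (0)²) = √(1) = 1,  v_1 = u/||u|| ≈ (0, 1, 0) (||v_1|| = 1).

λ_1 = 7,  λ_2 = 5,  λ_3 = 4;  v_1 ≈ (0, 1, 0)


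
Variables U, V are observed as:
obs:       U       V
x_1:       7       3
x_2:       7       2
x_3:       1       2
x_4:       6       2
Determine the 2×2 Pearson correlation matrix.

Step 1 — column means:
  mean(U) = (7 + 7 + 1 + 6) / 4 = 21/4 = 5.25
  mean(V) = (3 + 2 + 2 + 2) / 4 = 9/4 = 2.25

Step 2 — sample variances and covariances s[i,j] = (1/(n-1)) · Σ_k (x_{k,i} - mean_i) · (x_{k,j} - mean_j), with n-1 = 3:
  s[U,U] = ((1.75)·(1.75) + (1.75)·(1.75) + (-4.25)·(-4.25) + (0.75)·(0.75)) / 3 = 24.75/3 = 8.25
  s[U,V] = ((1.75)·(0.75) + (1.75)·(-0.25) + (-4.25)·(-0.25) + (0.75)·(-0.25)) / 3 = 1.75/3 = 0.5833
  s[V,V] = ((0.75)·(0.75) + (-0.25)·(-0.25) + (-0.25)·(-0.25) + (-0.25)·(-0.25)) / 3 = 0.75/3 = 0.25
  Sample standard deviations s_i = √(s[i,i]):
  s(U) = √(8.25) = 2.8723
  s(V) = √(0.25) = 0.5

Step 3 — r_{ij} = s_{ij} / (s_i · s_j):
  r[U,U] = 1 (diagonal).
  r[U,V] = 0.5833 / (2.8723 · 0.5) = 0.5833 / 1.4361 = 0.4062
  r[V,V] = 1 (diagonal).

R is symmetric with unit diagonal. Assembling:

R = [[1, 0.4062],
 [0.4062, 1]]


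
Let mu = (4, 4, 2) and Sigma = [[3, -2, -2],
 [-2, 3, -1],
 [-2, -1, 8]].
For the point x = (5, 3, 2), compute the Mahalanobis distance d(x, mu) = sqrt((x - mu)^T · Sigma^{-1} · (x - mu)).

Step 1 — centre the observation: (x - mu) = (1, -1, 0).

Step 2 — invert Sigma (cofactor / det for 3×3, or solve directly):
  Sigma^{-1} = [[1.3529, 1.0588, 0.4706],
 [1.0588, 1.1765, 0.4118],
 [0.4706, 0.4118, 0.2941]].

Step 3 — form the quadratic (x - mu)^T · Sigma^{-1} · (x - mu):
  Sigma^{-1} · (x - mu) = (0.2941, -0.1176, 0.0588).
  (x - mu)^T · [Sigma^{-1} · (x - mu)] = (1)·(0.2941) + (-1)·(-0.1176) + (0)·(0.0588) = 0.4118.

Step 4 — take square root: d = √(0.4118) ≈ 0.6417.

d(x, mu) = √(0.4118) ≈ 0.6417


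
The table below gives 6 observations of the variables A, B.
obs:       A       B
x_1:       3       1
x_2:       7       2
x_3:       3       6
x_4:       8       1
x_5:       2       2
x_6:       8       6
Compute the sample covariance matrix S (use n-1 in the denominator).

Step 1 — column means:
  mean(A) = (3 + 7 + 3 + 8 + 2 + 8) / 6 = 31/6 = 5.1667
  mean(B) = (1 + 2 + 6 + 1 + 2 + 6) / 6 = 18/6 = 3

Step 2 — sample covariance S[i,j] = (1/(n-1)) · Σ_k (x_{k,i} - mean_i) · (x_{k,j} - mean_j), with n-1 = 5.
  S[A,A] = ((-2.1667)·(-2.1667) + (1.8333)·(1.8333) + (-2.1667)·(-2.1667) + (2.8333)·(2.8333) + (-3.1667)·(-3.1667) + (2.8333)·(2.8333)) / 5 = 38.8333/5 = 7.7667
  S[A,B] = ((-2.1667)·(-2) + (1.8333)·(-1) + (-2.1667)·(3) + (2.8333)·(-2) + (-3.1667)·(-1) + (2.8333)·(3)) / 5 = 2/5 = 0.4
  S[B,B] = ((-2)·(-2) + (-1)·(-1) + (3)·(3) + (-2)·(-2) + (-1)·(-1) + (3)·(3)) / 5 = 28/5 = 5.6

S is symmetric (S[j,i] = S[i,j]). Assembling:

S = [[7.7667, 0.4],
 [0.4, 5.6]]


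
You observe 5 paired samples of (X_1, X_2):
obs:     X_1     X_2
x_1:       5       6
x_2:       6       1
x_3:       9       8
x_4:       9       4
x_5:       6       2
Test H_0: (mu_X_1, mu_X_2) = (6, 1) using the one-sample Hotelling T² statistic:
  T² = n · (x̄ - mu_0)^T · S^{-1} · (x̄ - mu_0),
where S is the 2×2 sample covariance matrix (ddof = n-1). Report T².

Step 1 — sample mean vector:
  mean(X_1) = (5 + 6 + 9 + 9 + 6) / 5 = 35/5 = 7
  mean(X_2) = (6 + 1 + 8 + 4 + 2) / 5 = 21/5 = 4.2
  x̄ = (7, 4.2),  deviation x̄ - mu_0 = (7, 4.2) - (6, 1) = (1, 3.2).

Step 2 — sample covariance matrix, S[i,j] = (1/(n-1)) · Σ_k (x_{k,i} - mean_i) · (x_{k,j} - mean_j), divisor n-1 = 4:
  S[X_1,X_1] = ((-2)·(-2) + (-1)·(-1) + (2)·(2) + (2)·(2) + (-1)·(-1)) / 4 = 14/4 = 3.5
  S[X_1,X_2] = ((-2)·(1.8) + (-1)·(-3.2) + (2)·(3.8) + (2)·(-0.2) + (-1)·(-2.2)) / 4 = 9/4 = 2.25
  S[X_2,X_2] = ((1.8)·(1.8) + (-3.2)·(-3.2) + (3.8)·(3.8) + (-0.2)·(-0.2) + (-2.2)·(-2.2)) / 4 = 32.8/4 = 8.2
  S = [[3.5, 2.25],
 [2.25, 8.2]].

Step 3 — invert S. det(S) = 3.5·8.2 - (2.25)² = 23.6375.
  S^{-1} = (1/det) · [[d, -b], [-b, a]] = [[0.3469, -0.0952],
 [-0.0952, 0.1481]].

Step 4 — quadratic form (x̄ - mu_0)^T · S^{-1} · (x̄ - mu_0):
  S^{-1} · (x̄ - mu_0) = (0.0423, 0.3786),
  (x̄ - mu_0)^T · [...] = (1)·(0.0423) + (3.2)·(0.3786) = 1.2539.

Step 5 — scale by n: T² = 5 · 1.2539 = 6.2697.

T² ≈ 6.2697


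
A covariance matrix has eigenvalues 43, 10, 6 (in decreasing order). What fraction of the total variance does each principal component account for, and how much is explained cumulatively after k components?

Step 1 — total variance = trace(Sigma) = Σ λ_i = 43 + 10 + 6 = 59.

Step 2 — fraction explained by component i = λ_i / Σ λ:
  PC1: 43/59 = 0.7288
  PC2: 10/59 = 0.1695
  PC3: 6/59 = 0.1017

Step 3 — cumulative fraction after k components = (λ_1 + ... + λ_k) / Σ λ:
  k = 1: 43/59 = 0.7288
  k = 2: (43 + 10)/59 = 53/59 = 0.8983
  k = 3: (43 + 10 + 6)/59 = 59/59 = 1

Summary (fraction, with percent):

explained: PC1 0.7288 (72.88%), PC2 0.1695 (16.95%), PC3 0.1017 (10.17%);  cumulative: 0.7288, 0.8983, 1


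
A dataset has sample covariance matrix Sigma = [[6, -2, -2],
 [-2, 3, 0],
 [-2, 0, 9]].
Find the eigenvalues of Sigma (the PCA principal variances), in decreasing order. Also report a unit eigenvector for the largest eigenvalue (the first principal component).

Step 1 — characteristic polynomial p(λ) = det(λI - Sigma) = λ³ - tr·λ² + c_1·λ - det, where tr = trace, c_1 = sum of the principal 2×2 minors, det = det(Sigma):
  tr = 6 + 3 + 9 = 18,
  c_1 = (6·3 - (-2)²) + (6·9 - (-2)²) + (3·9 - (0)²) = 14 + 50 + 27 = 91,
  det = 6·(3·9 - (0)²) - (-2)·((-2)·9 - (0)·(-2)) + (-2)·((-2)·(0) - 3·(-2)) = 6·(27) - (-2)·(-18) + (-2)·(6) = 114.
  So p(λ) = λ³ - 18λ² + 91λ - 114.
Step 2 — look for an integer root (rational root theorem: any rational root is an integer divisor of 114). Testing λ = 6:
  p(6) = 216 - 648 + 546 - 114 = 0  ✓
  Dividing out (λ - 6): p(λ) = (λ - 6)(λ² - 12λ + 19).
Step 3 — remaining eigenvalues from the quadratic λ² - 12λ + 19 = 0:
  Δ = 12² - 4·19 = 144 - 76 = 68,  λ = (12 ± √68)/2 = (12 ± 8.2462)/2 ≈ 10.1231 or 1.8769.
  Sorted: λ_1 = 10.1231,  λ_2 = 6,  λ_3 = 1.8769  (check: sum = 18 = tr ✓).

Step 4 — unit eigenvector for λ_1 ≈ 10.1231: v spans the null space of (Sigma - λ_1 I), whose rows are
  r_1 = (-4.1231, -2, -2),  r_2 = (-2, -7.1231, 0),  r_3 = (-2, 0, -1.1231).
  v is orthogonal to every row, so take v ∝ r_1 × r_2 = ((-2)·(0) - (-2)·(-7.1231), (-2)·(-2) - (-4.1231)·(0), (-4.1231)·(-7.1231) - (-2)·(-2)) ≈ (-14.2462, 4, 25.3693).
  Rescale (multiply by -1 so the first nonzero entry is positive): u = (14.2462, -4, -25.3693).
  ||u|| = √((14.2462)² + (-4)² + (-25.3693)²) = √(862.5568) ≈ 29.3693,  v_1 = u/||u|| ≈ (0.4851, -0.1362, -0.8638) (||v_1|| = 1).

λ_1 = 10.1231,  λ_2 = 6,  λ_3 = 1.8769;  v_1 ≈ (0.4851, -0.1362, -0.8638)


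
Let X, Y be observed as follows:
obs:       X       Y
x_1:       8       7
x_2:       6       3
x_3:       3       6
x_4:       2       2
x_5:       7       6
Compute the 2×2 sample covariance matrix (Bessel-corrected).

Step 1 — column means:
  mean(X) = (8 + 6 + 3 + 2 + 7) / 5 = 26/5 = 5.2
  mean(Y) = (7 + 3 + 6 + 2 + 6) / 5 = 24/5 = 4.8

Step 2 — sample covariance S[i,j] = (1/(n-1)) · Σ_k (x_{k,i} - mean_i) · (x_{k,j} - mean_j), with n-1 = 4.
  S[X,X] = ((2.8)·(2.8) + (0.8)·(0.8) + (-2.2)·(-2.2) + (-3.2)·(-3.2) + (1.8)·(1.8)) / 4 = 26.8/4 = 6.7
  S[X,Y] = ((2.8)·(2.2) + (0.8)·(-1.8) + (-2.2)·(1.2) + (-3.2)·(-2.8) + (1.8)·(1.2)) / 4 = 13.2/4 = 3.3
  S[Y,Y] = ((2.2)·(2.2) + (-1.8)·(-1.8) + (1.2)·(1.2) + (-2.8)·(-2.8) + (1.2)·(1.2)) / 4 = 18.8/4 = 4.7

S is symmetric (S[j,i] = S[i,j]). Assembling:

S = [[6.7, 3.3],
 [3.3, 4.7]]


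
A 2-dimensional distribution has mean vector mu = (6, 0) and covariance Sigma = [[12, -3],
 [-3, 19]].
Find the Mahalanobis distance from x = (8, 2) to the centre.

Step 1 — centre the observation: (x - mu) = (2, 2).

Step 2 — invert Sigma. det(Sigma) = 12·19 - (-3)² = 219.
  Sigma^{-1} = (1/det) · [[d, -b], [-b, a]] = [[0.0868, 0.0137],
 [0.0137, 0.0548]].

Step 3 — form the quadratic (x - mu)^T · Sigma^{-1} · (x - mu):
  Sigma^{-1} · (x - mu) = (0.2009, 0.137).
  (x - mu)^T · [Sigma^{-1} · (x - mu)] = (2)·(0.2009) + (2)·(0.137) = 0.6758.

Step 4 — take square root: d = √(0.6758) ≈ 0.8221.

d(x, mu) = √(0.6758) ≈ 0.8221


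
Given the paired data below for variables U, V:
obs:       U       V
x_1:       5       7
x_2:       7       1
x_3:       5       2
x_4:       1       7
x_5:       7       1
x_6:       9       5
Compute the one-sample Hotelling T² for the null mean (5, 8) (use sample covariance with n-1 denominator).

Step 1 — sample mean vector:
  mean(U) = (5 + 7 + 5 + 1 + 7 + 9) / 6 = 34/6 = 5.6667
  mean(V) = (7 + 1 + 2 + 7 + 1 + 5) / 6 = 23/6 = 3.8333
  x̄ = (5.6667, 3.8333),  deviation x̄ - mu_0 = (5.6667, 3.8333) - (5, 8) = (0.6667, -4.1667).

Step 2 — sample covariance matrix, S[i,j] = (1/(n-1)) · Σ_k (x_{k,i} - mean_i) · (x_{k,j} - mean_j), divisor n-1 = 5:
  S[U,U] = ((-0.6667)·(-0.6667) + (1.3333)·(1.3333) + (-0.6667)·(-0.6667) + (-4.6667)·(-4.6667) + (1.3333)·(1.3333) + (3.3333)·(3.3333)) / 5 = 37.3333/5 = 7.4667
  S[U,V] = ((-0.6667)·(3.1667) + (1.3333)·(-2.8333) + (-0.6667)·(-1.8333) + (-4.6667)·(3.1667) + (1.3333)·(-2.8333) + (3.3333)·(1.1667)) / 5 = -19.3333/5 = -3.8667
  S[V,V] = ((3.1667)·(3.1667) + (-2.8333)·(-2.8333) + (-1.8333)·(-1.8333) + (3.1667)·(3.1667) + (-2.8333)·(-2.8333) + (1.1667)·(1.1667)) / 5 = 40.8333/5 = 8.1667
  S = [[7.4667, -3.8667],
 [-3.8667, 8.1667]].

Step 3 — invert S. det(S) = 7.4667·8.1667 - (-3.8667)² = 46.0267.
  S^{-1} = (1/det) · [[d, -b], [-b, a]] = [[0.1774, 0.084],
 [0.084, 0.1622]].

Step 4 — quadratic form (x̄ - mu_0)^T · S^{-1} · (x̄ - mu_0):
  S^{-1} · (x̄ - mu_0) = (-0.2317, -0.6199),
  (x̄ - mu_0)^T · [...] = (0.6667)·(-0.2317) + (-4.1667)·(-0.6199) = 2.4285.

Step 5 — scale by n: T² = 6 · 2.4285 = 14.5713.

T² ≈ 14.5713


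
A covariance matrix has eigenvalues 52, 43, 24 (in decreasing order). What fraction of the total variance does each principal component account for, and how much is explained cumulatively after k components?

Step 1 — total variance = trace(Sigma) = Σ λ_i = 52 + 43 + 24 = 119.

Step 2 — fraction explained by component i = λ_i / Σ λ:
  PC1: 52/119 = 0.437
  PC2: 43/119 = 0.3613
  PC3: 24/119 = 0.2017

Step 3 — cumulative fraction after k components = (λ_1 + ... + λ_k) / Σ λ:
  k = 1: 52/119 = 0.437
  k = 2: (52 + 43)/119 = 95/119 = 0.7983
  k = 3: (52 + 43 + 24)/119 = 119/119 = 1

Summary (fraction, with percent):

explained: PC1 0.437 (43.7%), PC2 0.3613 (36.13%), PC3 0.2017 (20.17%);  cumulative: 0.437, 0.7983, 1


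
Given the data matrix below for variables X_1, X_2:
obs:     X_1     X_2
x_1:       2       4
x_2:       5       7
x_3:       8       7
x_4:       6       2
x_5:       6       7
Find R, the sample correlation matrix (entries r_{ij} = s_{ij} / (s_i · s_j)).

Step 1 — column means:
  mean(X_1) = (2 + 5 + 8 + 6 + 6) / 5 = 27/5 = 5.4
  mean(X_2) = (4 + 7 + 7 + 2 + 7) / 5 = 27/5 = 5.4

Step 2 — sample variances and covariances s[i,j] = (1/(n-1)) · Σ_k (x_{k,i} - mean_i) · (x_{k,j} - mean_j), with n-1 = 4:
  s[X_1,X_1] = ((-3.4)·(-3.4) + (-0.4)·(-0.4) + (2.6)·(2.6) + (0.6)·(0.6) + (0.6)·(0.6)) / 4 = 19.2/4 = 4.8
  s[X_1,X_2] = ((-3.4)·(-1.4) + (-0.4)·(1.6) + (2.6)·(1.6) + (0.6)·(-3.4) + (0.6)·(1.6)) / 4 = 7.2/4 = 1.8
  s[X_2,X_2] = ((-1.4)·(-1.4) + (1.6)·(1.6) + (1.6)·(1.6) + (-3.4)·(-3.4) + (1.6)·(1.6)) / 4 = 21.2/4 = 5.3
  Sample standard deviations s_i = √(s[i,i]):
  s(X_1) = √(4.8) = 2.1909
  s(X_2) = √(5.3) = 2.3022

Step 3 — r_{ij} = s_{ij} / (s_i · s_j):
  r[X_1,X_1] = 1 (diagonal).
  r[X_1,X_2] = 1.8 / (2.1909 · 2.3022) = 1.8 / 5.0438 = 0.3569
  r[X_2,X_2] = 1 (diagonal).

R is symmetric with unit diagonal. Assembling:

R = [[1, 0.3569],
 [0.3569, 1]]


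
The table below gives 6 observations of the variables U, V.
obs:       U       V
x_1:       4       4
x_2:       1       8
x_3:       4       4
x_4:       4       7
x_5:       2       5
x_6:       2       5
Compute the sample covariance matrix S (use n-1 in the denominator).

Step 1 — column means:
  mean(U) = (4 + 1 + 4 + 4 + 2 + 2) / 6 = 17/6 = 2.8333
  mean(V) = (4 + 8 + 4 + 7 + 5 + 5) / 6 = 33/6 = 5.5

Step 2 — sample covariance S[i,j] = (1/(n-1)) · Σ_k (x_{k,i} - mean_i) · (x_{k,j} - mean_j), with n-1 = 5.
  S[U,U] = ((1.1667)·(1.1667) + (-1.8333)·(-1.8333) + (1.1667)·(1.1667) + (1.1667)·(1.1667) + (-0.8333)·(-0.8333) + (-0.8333)·(-0.8333)) / 5 = 8.8333/5 = 1.7667
  S[U,V] = ((1.1667)·(-1.5) + (-1.8333)·(2.5) + (1.1667)·(-1.5) + (1.1667)·(1.5) + (-0.8333)·(-0.5) + (-0.8333)·(-0.5)) / 5 = -5.5/5 = -1.1
  S[V,V] = ((-1.5)·(-1.5) + (2.5)·(2.5) + (-1.5)·(-1.5) + (1.5)·(1.5) + (-0.5)·(-0.5) + (-0.5)·(-0.5)) / 5 = 13.5/5 = 2.7

S is symmetric (S[j,i] = S[i,j]). Assembling:

S = [[1.7667, -1.1],
 [-1.1, 2.7]]


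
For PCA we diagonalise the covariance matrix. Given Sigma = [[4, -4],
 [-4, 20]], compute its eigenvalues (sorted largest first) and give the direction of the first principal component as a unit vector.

Step 1 — characteristic polynomial of 2×2 Sigma:
  det(Sigma - λI) = λ² - trace · λ + det = 0.
  trace = 4 + 20 = 24, det = 4·20 - (-4)² = 64.
Step 2 — discriminant:
  Δ = trace² - 4·det = 576 - 256 = 320.
Step 3 — eigenvalues:
  λ = (trace ± √Δ)/2 = (24 ± 17.8885)/2,
  λ_1 = 20.9443,  λ_2 = 3.0557.

Step 4 — unit eigenvector for λ_1: solve (Sigma - λ_1 I)v = 0. First row:
  (4 - 20.9443)·v_x + (-4)·v_y = 0, i.e. (-16.9443)·v_x + (-4)·v_y = 0,
  so v ∝ (b, λ_1 - a) = (-4, 16.9443); multiply by -1 so the first entry is positive: u = (4, -16.9443).
  ||u|| = √((4)² + (-16.9443)²) = √(303.1084) ≈ 17.41,
  v_1 = u/||u|| ≈ (0.2298, -0.9732) (||v_1|| = 1).

λ_1 = 20.9443,  λ_2 = 3.0557;  v_1 ≈ (0.2298, -0.9732)


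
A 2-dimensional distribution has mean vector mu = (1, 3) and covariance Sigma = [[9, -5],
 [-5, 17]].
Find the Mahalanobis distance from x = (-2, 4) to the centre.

Step 1 — centre the observation: (x - mu) = (-3, 1).

Step 2 — invert Sigma. det(Sigma) = 9·17 - (-5)² = 128.
  Sigma^{-1} = (1/det) · [[d, -b], [-b, a]] = [[0.1328, 0.0391],
 [0.0391, 0.0703]].

Step 3 — form the quadratic (x - mu)^T · Sigma^{-1} · (x - mu):
  Sigma^{-1} · (x - mu) = (-0.3594, -0.0469).
  (x - mu)^T · [Sigma^{-1} · (x - mu)] = (-3)·(-0.3594) + (1)·(-0.0469) = 1.0312.

Step 4 — take square root: d = √(1.0312) ≈ 1.0155.

d(x, mu) = √(1.0312) ≈ 1.0155


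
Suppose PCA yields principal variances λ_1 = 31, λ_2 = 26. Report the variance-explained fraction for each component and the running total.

Step 1 — total variance = trace(Sigma) = Σ λ_i = 31 + 26 = 57.

Step 2 — fraction explained by component i = λ_i / Σ λ:
  PC1: 31/57 = 0.5439
  PC2: 26/57 = 0.4561

Step 3 — cumulative fraction after k components = (λ_1 + ... + λ_k) / Σ λ:
  k = 1: 31/57 = 0.5439
  k = 2: (31 + 26)/57 = 57/57 = 1

Summary (fraction, with percent):

explained: PC1 0.5439 (54.39%), PC2 0.4561 (45.61%);  cumulative: 0.5439, 1


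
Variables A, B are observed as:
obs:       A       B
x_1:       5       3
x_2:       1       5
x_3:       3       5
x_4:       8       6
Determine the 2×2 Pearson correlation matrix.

Step 1 — column means:
  mean(A) = (5 + 1 + 3 + 8) / 4 = 17/4 = 4.25
  mean(B) = (3 + 5 + 5 + 6) / 4 = 19/4 = 4.75

Step 2 — sample variances and covariances s[i,j] = (1/(n-1)) · Σ_k (x_{k,i} - mean_i) · (x_{k,j} - mean_j), with n-1 = 3:
  s[A,A] = ((0.75)·(0.75) + (-3.25)·(-3.25) + (-1.25)·(-1.25) + (3.75)·(3.75)) / 3 = 26.75/3 = 8.9167
  s[A,B] = ((0.75)·(-1.75) + (-3.25)·(0.25) + (-1.25)·(0.25) + (3.75)·(1.25)) / 3 = 2.25/3 = 0.75
  s[B,B] = ((-1.75)·(-1.75) + (0.25)·(0.25) + (0.25)·(0.25) + (1.25)·(1.25)) / 3 = 4.75/3 = 1.5833
  Sample standard deviations s_i = √(s[i,i]):
  s(A) = √(8.9167) = 2.9861
  s(B) = √(1.5833) = 1.2583

Step 3 — r_{ij} = s_{ij} / (s_i · s_j):
  r[A,A] = 1 (diagonal).
  r[A,B] = 0.75 / (2.9861 · 1.2583) = 0.75 / 3.7574 = 0.1996
  r[B,B] = 1 (diagonal).

R is symmetric with unit diagonal. Assembling:

R = [[1, 0.1996],
 [0.1996, 1]]


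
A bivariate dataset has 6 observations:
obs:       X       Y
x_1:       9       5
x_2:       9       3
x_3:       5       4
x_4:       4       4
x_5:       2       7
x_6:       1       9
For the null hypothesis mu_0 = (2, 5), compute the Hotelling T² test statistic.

Step 1 — sample mean vector:
  mean(X) = (9 + 9 + 5 + 4 + 2 + 1) / 6 = 30/6 = 5
  mean(Y) = (5 + 3 + 4 + 4 + 7 + 9) / 6 = 32/6 = 5.3333
  x̄ = (5, 5.3333),  deviation x̄ - mu_0 = (5, 5.3333) - (2, 5) = (3, 0.3333).

Step 2 — sample covariance matrix, S[i,j] = (1/(n-1)) · Σ_k (x_{k,i} - mean_i) · (x_{k,j} - mean_j), divisor n-1 = 5:
  S[X,X] = ((4)·(4) + (4)·(4) + (0)·(0) + (-1)·(-1) + (-3)·(-3) + (-4)·(-4)) / 5 = 58/5 = 11.6
  S[X,Y] = ((4)·(-0.3333) + (4)·(-2.3333) + (0)·(-1.3333) + (-1)·(-1.3333) + (-3)·(1.6667) + (-4)·(3.6667)) / 5 = -29/5 = -5.8
  S[Y,Y] = ((-0.3333)·(-0.3333) + (-2.3333)·(-2.3333) + (-1.3333)·(-1.3333) + (-1.3333)·(-1.3333) + (1.6667)·(1.6667) + (3.6667)·(3.6667)) / 5 = 25.3333/5 = 5.0667
  S = [[11.6, -5.8],
 [-5.8, 5.0667]].

Step 3 — invert S. det(S) = 11.6·5.0667 - (-5.8)² = 25.1333.
  S^{-1} = (1/det) · [[d, -b], [-b, a]] = [[0.2016, 0.2308],
 [0.2308, 0.4615]].

Step 4 — quadratic form (x̄ - mu_0)^T · S^{-1} · (x̄ - mu_0):
  S^{-1} · (x̄ - mu_0) = (0.6817, 0.8462),
  (x̄ - mu_0)^T · [...] = (3)·(0.6817) + (0.3333)·(0.8462) = 2.3271.

Step 5 — scale by n: T² = 6 · 2.3271 = 13.9629.

T² ≈ 13.9629


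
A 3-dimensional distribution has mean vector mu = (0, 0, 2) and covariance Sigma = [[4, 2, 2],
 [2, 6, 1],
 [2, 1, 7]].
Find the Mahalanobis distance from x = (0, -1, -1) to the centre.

Step 1 — centre the observation: (x - mu) = (0, -1, -3).

Step 2 — invert Sigma (cofactor / det for 3×3, or solve directly):
  Sigma^{-1} = [[0.3417, -0.1, -0.0833],
 [-0.1, 0.2, 0],
 [-0.0833, 0, 0.1667]].

Step 3 — form the quadratic (x - mu)^T · Sigma^{-1} · (x - mu):
  Sigma^{-1} · (x - mu) = (0.35, -0.2, -0.5).
  (x - mu)^T · [Sigma^{-1} · (x - mu)] = (0)·(0.35) + (-1)·(-0.2) + (-3)·(-0.5) = 1.7.

Step 4 — take square root: d = √(1.7) ≈ 1.3038.

d(x, mu) = √(1.7) ≈ 1.3038
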